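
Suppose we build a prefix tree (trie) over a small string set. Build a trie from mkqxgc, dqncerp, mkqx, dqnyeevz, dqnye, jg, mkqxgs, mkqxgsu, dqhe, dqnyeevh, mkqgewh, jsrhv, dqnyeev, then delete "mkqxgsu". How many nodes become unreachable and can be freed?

A node on "mkqxgsu"'s path can go only if nothing else ends at it or branches off below it.
The suffix "u" (1 node) is used only by "mkqxgsu"; "mkqxgs" is itself a stored word, so pruning stops there.
Nodes removed: 1

1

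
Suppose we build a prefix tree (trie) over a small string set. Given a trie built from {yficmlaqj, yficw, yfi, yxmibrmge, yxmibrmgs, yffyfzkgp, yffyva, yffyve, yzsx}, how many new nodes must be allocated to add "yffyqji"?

The longest prefix of "yffyqji" already in the trie is "yffy" (length 4).
New nodes needed: |"yffyqji"| − 4 = 7 − 4 = 3.

3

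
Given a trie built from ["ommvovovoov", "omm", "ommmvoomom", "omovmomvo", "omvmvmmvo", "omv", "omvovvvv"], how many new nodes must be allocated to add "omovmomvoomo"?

The longest prefix of "omovmomvoomo" already in the trie is "omovmomvo" (length 9).
New nodes needed: |"omovmomvoomo"| − 9 = 12 − 9 = 3.

3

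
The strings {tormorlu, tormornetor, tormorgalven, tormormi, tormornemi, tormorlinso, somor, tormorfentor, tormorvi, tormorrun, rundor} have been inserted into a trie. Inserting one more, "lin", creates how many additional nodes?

Nothing in the trie begins with "l"; the whole of "lin" is new.
3 − 0 = 3 new nodes.

3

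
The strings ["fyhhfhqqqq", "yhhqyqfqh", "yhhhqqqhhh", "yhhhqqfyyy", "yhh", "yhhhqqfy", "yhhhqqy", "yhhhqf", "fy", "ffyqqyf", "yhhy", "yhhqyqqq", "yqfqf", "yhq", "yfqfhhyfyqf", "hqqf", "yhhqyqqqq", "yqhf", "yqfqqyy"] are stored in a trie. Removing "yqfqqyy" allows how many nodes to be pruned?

A node on "yqfqqyy"'s path can go only if nothing else ends at it or branches off below it.
The suffix "qyy" (3 nodes) is used only by "yqfqqyy"; the node for "yqfq" still has the child "f", so pruning stops there.
Nodes removed: 3

3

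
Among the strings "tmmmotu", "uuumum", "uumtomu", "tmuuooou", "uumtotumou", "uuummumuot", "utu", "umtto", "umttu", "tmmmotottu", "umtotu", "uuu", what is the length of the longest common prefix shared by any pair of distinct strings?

6

Equivalently: take the maximum, over all pairs, of their longest common prefix length.
"tmmmotottu" and "tmmmotu" agree on "tmmmot" (6 characters) before diverging; nothing deeper is shared.
Longest shared-prefix length: 6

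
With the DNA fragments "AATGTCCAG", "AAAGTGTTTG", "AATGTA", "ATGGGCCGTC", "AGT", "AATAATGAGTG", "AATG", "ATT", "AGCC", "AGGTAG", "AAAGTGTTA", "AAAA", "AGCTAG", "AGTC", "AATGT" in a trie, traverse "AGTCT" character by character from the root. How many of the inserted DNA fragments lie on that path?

Check each prefix of "AGTCT" against the stored set — each match is an end-marker on the path.
Prefixes of the query that are stored words: "AGT", "AGTC"
Count: 2

2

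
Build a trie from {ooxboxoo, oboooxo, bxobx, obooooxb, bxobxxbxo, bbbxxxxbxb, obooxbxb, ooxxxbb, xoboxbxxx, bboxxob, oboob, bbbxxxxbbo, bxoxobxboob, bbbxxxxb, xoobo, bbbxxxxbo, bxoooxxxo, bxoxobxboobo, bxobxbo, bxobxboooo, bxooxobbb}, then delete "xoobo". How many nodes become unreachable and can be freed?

3

After clearing the end-marker at "xoobo", prune upward until reaching a node still needed by another word.
The suffix "obo" (3 nodes) is used only by "xoobo"; the node for "xo" still has the child "b", so pruning stops there.
Nodes removed: 3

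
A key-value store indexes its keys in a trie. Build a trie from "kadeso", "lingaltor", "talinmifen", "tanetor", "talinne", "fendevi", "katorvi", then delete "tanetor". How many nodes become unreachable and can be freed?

A node on "tanetor"'s path can go only if nothing else ends at it or branches off below it.
The suffix "netor" (5 nodes) is used only by "tanetor"; the node for "ta" still has the child "l", so pruning stops there.
Nodes removed: 5

5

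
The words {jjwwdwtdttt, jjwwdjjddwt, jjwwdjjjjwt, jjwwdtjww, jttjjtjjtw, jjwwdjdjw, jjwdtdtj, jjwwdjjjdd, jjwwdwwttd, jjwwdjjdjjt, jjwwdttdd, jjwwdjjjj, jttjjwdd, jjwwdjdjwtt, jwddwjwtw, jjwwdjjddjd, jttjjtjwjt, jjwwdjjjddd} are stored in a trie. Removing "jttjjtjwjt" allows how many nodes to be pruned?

3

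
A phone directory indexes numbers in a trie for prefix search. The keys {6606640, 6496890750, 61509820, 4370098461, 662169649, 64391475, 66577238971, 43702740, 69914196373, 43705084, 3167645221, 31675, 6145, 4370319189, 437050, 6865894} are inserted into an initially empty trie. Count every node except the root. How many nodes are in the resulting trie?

Count nodes per top-level branch (shared prefixes stored once):
  '3'-branch (31675, 3167645221): 11 nodes
  '4'-branch (4370098461, 43702740, 4370319189, 437050, 43705084): 24 nodes
  '6'-branch (6145, 61509820, 64391475, 6496890750, 6606640, 662169649, 66577238971, 6865894, 69914196373): 63 nodes
Sum: 98

98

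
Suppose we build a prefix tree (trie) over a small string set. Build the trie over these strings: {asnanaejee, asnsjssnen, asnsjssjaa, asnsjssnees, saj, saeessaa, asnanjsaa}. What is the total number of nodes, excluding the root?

35

Trace insertions, counting only characters that open a new branch:
  "asnanaejee" → 10 new (a, s, n, a, n, a, e, j, e, e)
  "asnsjssnen" → prefix "asn" already present; 7 new (s, j, s, s, n, e, n)
  "asnsjssjaa" → prefix "asnsjss" already present; 3 new (j, a, a)
  "asnsjssnees" → prefix "asnsjssne" already present; 2 new (e, s)
  "saj" → 3 new (s, a, j)
  "saeessaa" → prefix "sa" already present; 6 new (e, e, s, s, a, a)
  "asnanjsaa" → prefix "asnan" already present; 4 new (j, s, a, a)
Total nodes = 10 + 7 + 3 + 2 + 3 + 6 + 4 = 35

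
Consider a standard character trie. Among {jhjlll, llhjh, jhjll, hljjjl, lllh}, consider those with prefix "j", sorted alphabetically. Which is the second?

jhjlll

Words with prefix "j", in lexicographic order: "jhjll", "jhjlll"
The 2nd is jhjlll.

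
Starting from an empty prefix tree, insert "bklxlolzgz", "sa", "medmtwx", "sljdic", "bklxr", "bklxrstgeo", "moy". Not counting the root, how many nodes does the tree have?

Count nodes per top-level branch (shared prefixes stored once):
  'b'-branch (bklxlolzgz, bklxr, bklxrstgeo): 16 nodes
  'm'-branch (medmtwx, moy): 9 nodes
  's'-branch (sa, sljdic): 7 nodes
Sum: 32

32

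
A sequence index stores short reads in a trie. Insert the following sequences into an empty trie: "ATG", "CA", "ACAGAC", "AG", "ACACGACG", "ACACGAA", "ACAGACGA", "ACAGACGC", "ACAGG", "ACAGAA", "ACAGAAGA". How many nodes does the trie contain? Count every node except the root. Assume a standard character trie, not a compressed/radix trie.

24

Trace insertions, counting only characters that open a new branch:
  "ATG" → 3 new (A, T, G)
  "CA" → 2 new (C, A)
  "ACAGAC" → prefix "A" already present; 5 new (C, A, G, A, C)
  "AG" → prefix "A" already present; 1 new (G)
  "ACACGACG" → prefix "ACA" already present; 5 new (C, G, A, C, G)
  "ACACGAA" → prefix "ACACGA" already present; 1 new (A)
  "ACAGACGA" → prefix "ACAGAC" already present; 2 new (G, A)
  "ACAGACGC" → prefix "ACAGACG" already present; 1 new (C)
  "ACAGG" → prefix "ACAG" already present; 1 new (G)
  "ACAGAA" → prefix "ACAGA" already present; 1 new (A)
  "ACAGAAGA" → prefix "ACAGAA" already present; 2 new (G, A)
Total nodes = 3 + 2 + 5 + 1 + 5 + 1 + 2 + 1 + 1 + 1 + 2 = 24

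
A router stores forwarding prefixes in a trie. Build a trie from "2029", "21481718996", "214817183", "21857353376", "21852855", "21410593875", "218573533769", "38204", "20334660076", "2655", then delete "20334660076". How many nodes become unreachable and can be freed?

9

A node on "20334660076"'s path can go only if nothing else ends at it or branches off below it.
The suffix "334660076" (9 nodes) is used only by "20334660076"; the node for "20" still has the child "2", so pruning stops there.
Nodes removed: 9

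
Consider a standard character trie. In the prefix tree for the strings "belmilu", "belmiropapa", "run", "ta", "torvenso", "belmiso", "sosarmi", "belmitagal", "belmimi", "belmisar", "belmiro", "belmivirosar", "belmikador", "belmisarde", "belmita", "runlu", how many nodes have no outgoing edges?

Leaves are exactly the stored words that no other stored word extends.
Those words: "belmikador", "belmilu", "belmimi", "belmiropapa", "belmisarde", "belmiso", "belmitagal", "belmivirosar", "runlu", "sosarmi", "ta", "torvenso"
Leaf count: 12

12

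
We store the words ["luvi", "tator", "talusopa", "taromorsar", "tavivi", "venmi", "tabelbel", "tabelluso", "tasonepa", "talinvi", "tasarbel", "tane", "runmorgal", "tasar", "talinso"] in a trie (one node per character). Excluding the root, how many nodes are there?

70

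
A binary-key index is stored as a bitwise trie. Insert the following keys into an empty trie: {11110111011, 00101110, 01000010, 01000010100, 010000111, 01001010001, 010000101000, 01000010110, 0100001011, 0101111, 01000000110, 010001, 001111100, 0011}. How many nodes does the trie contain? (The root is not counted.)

For each word, the new-node count is its length minus the longest prefix already in the trie:
  "11110111011" → 11 new (1, 1, 1, 1, 0, 1, 1, 1, 0, 1, 1)
  "00101110" → 8 new (0, 0, 1, 0, 1, 1, 1, 0)
  "01000010" → prefix "0" already present; 7 new (1, 0, 0, 0, 0, 1, 0)
  "01000010100" → prefix "01000010" already present; 3 new (1, 0, 0)
  "010000111" → prefix "0100001" already present; 2 new (1, 1)
  "01001010001" → prefix "0100" already present; 7 new (1, 0, 1, 0, 0, 0, 1)
  "010000101000" → prefix "01000010100" already present; 1 new (0)
  "01000010110" → prefix "010000101" already present; 2 new (1, 0)
  "0100001011" → prefix "0100001011" already present; 0 new (none)
  "0101111" → prefix "010" already present; 4 new (1, 1, 1, 1)
  "01000000110" → prefix "010000" already present; 5 new (0, 0, 1, 1, 0)
  "010001" → prefix "01000" already present; 1 new (1)
  "001111100" → prefix "001" already present; 6 new (1, 1, 1, 1, 0, 0)
  "0011" → prefix "0011" already present; 0 new (none)
Total nodes = 11 + 8 + 7 + 3 + 2 + 7 + 1 + 2 + 0 + 4 + 5 + 1 + 6 + 0 = 57

57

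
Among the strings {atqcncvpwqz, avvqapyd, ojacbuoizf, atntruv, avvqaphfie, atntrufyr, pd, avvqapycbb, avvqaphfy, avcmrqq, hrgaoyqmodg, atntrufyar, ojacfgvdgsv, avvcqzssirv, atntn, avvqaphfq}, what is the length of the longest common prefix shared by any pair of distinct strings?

8

Look for the deepest trie node that still has at least two words in its subtree.
"atntrufyar" and "atntrufyr" agree on "atntrufy" (8 characters) before diverging; nothing deeper is shared.
Longest shared-prefix length: 8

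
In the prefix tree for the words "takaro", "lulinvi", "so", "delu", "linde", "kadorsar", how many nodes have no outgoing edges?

Leaves are exactly the stored words that no other stored word extends.
Those words: "delu", "kadorsar", "linde", "lulinvi", "so", "takaro"
Leaf count: 6

6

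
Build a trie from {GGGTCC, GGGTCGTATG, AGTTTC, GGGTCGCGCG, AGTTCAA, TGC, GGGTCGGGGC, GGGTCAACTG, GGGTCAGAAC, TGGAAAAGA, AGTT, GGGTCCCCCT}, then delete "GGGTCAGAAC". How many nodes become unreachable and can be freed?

After clearing the end-marker at "GGGTCAGAAC", prune upward until reaching a node still needed by another word.
The suffix "GAAC" (4 nodes) is used only by "GGGTCAGAAC"; the node for "GGGTCA" still has the child "A", so pruning stops there.
Nodes removed: 4

4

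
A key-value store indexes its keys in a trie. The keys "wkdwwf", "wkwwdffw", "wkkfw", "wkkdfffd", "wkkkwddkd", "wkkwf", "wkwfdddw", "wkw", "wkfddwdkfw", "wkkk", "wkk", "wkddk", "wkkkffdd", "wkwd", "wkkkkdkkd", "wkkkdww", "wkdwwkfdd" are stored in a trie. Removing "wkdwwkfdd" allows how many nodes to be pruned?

4

A node on "wkdwwkfdd"'s path can go only if nothing else ends at it or branches off below it.
The suffix "kfdd" (4 nodes) is used only by "wkdwwkfdd"; the node for "wkdww" still has the child "f", so pruning stops there.
Nodes removed: 4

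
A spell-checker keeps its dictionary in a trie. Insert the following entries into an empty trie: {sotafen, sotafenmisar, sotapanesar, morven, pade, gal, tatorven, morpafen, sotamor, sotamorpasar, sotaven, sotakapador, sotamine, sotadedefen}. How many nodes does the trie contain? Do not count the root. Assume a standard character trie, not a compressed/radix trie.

For each word, the new-node count is its length minus the longest prefix already in the trie:
  "sotafen" → 7 new (s, o, t, a, f, e, n)
  "sotafenmisar" → prefix "sotafen" already present; 5 new (m, i, s, a, r)
  "sotapanesar" → prefix "sota" already present; 7 new (p, a, n, e, s, a, r)
  "morven" → 6 new (m, o, r, v, e, n)
  "pade" → 4 new (p, a, d, e)
  "gal" → 3 new (g, a, l)
  "tatorven" → 8 new (t, a, t, o, r, v, e, n)
  "morpafen" → prefix "mor" already present; 5 new (p, a, f, e, n)
  "sotamor" → prefix "sota" already present; 3 new (m, o, r)
  "sotamorpasar" → prefix "sotamor" already present; 5 new (p, a, s, a, r)
  "sotaven" → prefix "sota" already present; 3 new (v, e, n)
  "sotakapador" → prefix "sota" already present; 7 new (k, a, p, a, d, o, r)
  "sotamine" → prefix "sotam" already present; 3 new (i, n, e)
  "sotadedefen" → prefix "sota" already present; 7 new (d, e, d, e, f, e, n)
Total nodes = 7 + 5 + 7 + 6 + 4 + 3 + 8 + 5 + 3 + 5 + 3 + 7 + 3 + 7 = 73

73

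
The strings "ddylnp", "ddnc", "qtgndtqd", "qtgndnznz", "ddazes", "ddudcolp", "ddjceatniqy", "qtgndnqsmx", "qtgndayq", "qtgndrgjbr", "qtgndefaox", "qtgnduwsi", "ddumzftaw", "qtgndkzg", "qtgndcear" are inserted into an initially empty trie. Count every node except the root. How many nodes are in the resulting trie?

Count nodes per top-level branch (shared prefixes stored once):
  'd'-branch (ddazes, ddjceatniqy, ddnc, ddudcolp, ddumzftaw, ddylnp): 33 nodes
  'q'-branch (qtgndayq, qtgndcear, qtgndefaox, qtgndkzg, qtgndnqsmx, qtgndnznz, qtgndrgjbr, qtgndtqd, qtgnduwsi): 40 nodes
Sum: 73

73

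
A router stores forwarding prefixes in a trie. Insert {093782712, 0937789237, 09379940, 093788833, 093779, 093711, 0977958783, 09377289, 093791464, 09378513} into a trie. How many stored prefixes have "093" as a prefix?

Filter for entries beginning with "093":
Words under "093": 093711, 09377289, 0937789237, 093779, 093782712, 09378513, 093788833, 093791464, 09379940
Count: 9

9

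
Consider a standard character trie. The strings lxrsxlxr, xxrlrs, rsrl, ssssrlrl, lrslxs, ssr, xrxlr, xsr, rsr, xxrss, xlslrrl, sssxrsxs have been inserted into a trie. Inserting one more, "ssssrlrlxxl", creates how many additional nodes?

The longest prefix of "ssssrlrlxxl" already in the trie is "ssssrlrl" (length 8).
Each of the 3 remaining characters creates one node.

3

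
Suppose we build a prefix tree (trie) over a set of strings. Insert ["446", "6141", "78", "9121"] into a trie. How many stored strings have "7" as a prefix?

1

Filter for entries beginning with "7":
Words under "7": 78
Count: 1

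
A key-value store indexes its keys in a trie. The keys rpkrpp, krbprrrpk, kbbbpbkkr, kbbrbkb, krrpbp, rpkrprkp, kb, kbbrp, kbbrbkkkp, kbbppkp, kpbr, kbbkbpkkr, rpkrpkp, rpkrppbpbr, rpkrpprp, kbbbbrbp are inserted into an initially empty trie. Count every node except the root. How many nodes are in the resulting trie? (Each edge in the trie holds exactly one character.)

Insert word by word; a character creates a node only if that edge doesn't already exist:
  "rpkrpp" → 6 new (r, p, k, r, p, p)
  "krbprrrpk" → 9 new (k, r, b, p, r, r, r, p, k)
  "kbbbpbkkr" → prefix "k" already present; 8 new (b, b, b, p, b, k, k, r)
  "kbbrbkb" → prefix "kbb" already present; 4 new (r, b, k, b)
  "krrpbp" → prefix "kr" already present; 4 new (r, p, b, p)
  "rpkrprkp" → prefix "rpkrp" already present; 3 new (r, k, p)
  "kb" → prefix "kb" already present; 0 new (none)
  "kbbrp" → prefix "kbbr" already present; 1 new (p)
  "kbbrbkkkp" → prefix "kbbrbk" already present; 3 new (k, k, p)
  "kbbppkp" → prefix "kbb" already present; 4 new (p, p, k, p)
  "kpbr" → prefix "k" already present; 3 new (p, b, r)
  "kbbkbpkkr" → prefix "kbb" already present; 6 new (k, b, p, k, k, r)
  "rpkrpkp" → prefix "rpkrp" already present; 2 new (k, p)
  "rpkrppbpbr" → prefix "rpkrpp" already present; 4 new (b, p, b, r)
  "rpkrpprp" → prefix "rpkrpp" already present; 2 new (r, p)
  "kbbbbrbp" → prefix "kbbb" already present; 4 new (b, r, b, p)
Total nodes = 6 + 9 + 8 + 4 + 4 + 3 + 0 + 1 + 3 + 4 + 3 + 6 + 2 + 4 + 2 + 4 = 63

63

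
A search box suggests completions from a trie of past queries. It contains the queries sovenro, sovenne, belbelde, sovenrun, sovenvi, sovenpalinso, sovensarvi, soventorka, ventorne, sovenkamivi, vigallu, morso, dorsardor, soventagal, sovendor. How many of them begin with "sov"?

Walk to "sov"; the words in its subtree are exactly those with that prefix.
Words under "sov": sovendor, sovenkamivi, sovenne, sovenpalinso, sovenro, sovenrun, sovensarvi, soventagal, soventorka, sovenvi
Count: 10

10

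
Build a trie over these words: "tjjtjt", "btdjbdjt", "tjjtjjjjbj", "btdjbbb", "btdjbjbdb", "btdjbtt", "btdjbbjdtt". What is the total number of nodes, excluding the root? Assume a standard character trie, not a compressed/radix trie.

Count nodes per top-level branch (shared prefixes stored once):
  'b'-branch (btdjbbb, btdjbbjdtt, btdjbdjt, btdjbjbdb, btdjbtt): 20 nodes
  't'-branch (tjjtjjjjbj, tjjtjt): 11 nodes
Sum: 31

31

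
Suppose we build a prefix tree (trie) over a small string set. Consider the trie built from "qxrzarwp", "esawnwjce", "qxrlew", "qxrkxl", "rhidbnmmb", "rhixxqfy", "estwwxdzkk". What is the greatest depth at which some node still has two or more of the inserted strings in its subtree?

3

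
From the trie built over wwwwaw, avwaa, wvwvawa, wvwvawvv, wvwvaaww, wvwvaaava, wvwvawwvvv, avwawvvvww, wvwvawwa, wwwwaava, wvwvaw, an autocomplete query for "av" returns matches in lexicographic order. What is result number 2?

Words with prefix "av", in lexicographic order: "avwaa", "avwawvvvww"
The 2nd is avwawvvvww.

avwawvvvww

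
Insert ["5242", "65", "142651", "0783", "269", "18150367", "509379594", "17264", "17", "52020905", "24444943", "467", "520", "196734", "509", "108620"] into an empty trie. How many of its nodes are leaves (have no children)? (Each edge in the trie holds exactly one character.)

13

A leaf is a node with no children — equivalently, the end of a word that is not a proper prefix of any other stored word.
Those words: "0783", "108620", "142651", "17264", "18150367", "196734", "24444943", "269", "467", "509379594", "52020905", "5242", "65"
Leaf count: 13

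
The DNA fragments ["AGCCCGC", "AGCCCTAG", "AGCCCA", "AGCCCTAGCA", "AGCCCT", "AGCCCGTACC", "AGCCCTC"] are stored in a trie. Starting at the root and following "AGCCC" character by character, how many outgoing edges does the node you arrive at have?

3

Walk "AGCCC" from the root, arriving at one node.
Distinct next characters after "AGCCC": A, G, T.
That node has 3 child edges.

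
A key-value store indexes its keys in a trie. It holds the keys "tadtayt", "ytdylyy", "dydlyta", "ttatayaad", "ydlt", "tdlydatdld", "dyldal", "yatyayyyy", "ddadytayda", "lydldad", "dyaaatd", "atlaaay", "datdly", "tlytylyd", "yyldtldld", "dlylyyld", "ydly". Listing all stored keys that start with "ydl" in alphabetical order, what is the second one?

ydly

DFS of the "ydl" subtree visits, in order: "ydlt", "ydly"
Position 2: ydly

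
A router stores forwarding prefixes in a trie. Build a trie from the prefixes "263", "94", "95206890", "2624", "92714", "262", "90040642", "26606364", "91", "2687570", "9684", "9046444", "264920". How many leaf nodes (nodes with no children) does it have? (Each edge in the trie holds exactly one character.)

Leaves are exactly the stored words that no other stored word extends.
Those words: "2624", "263", "264920", "26606364", "2687570", "90040642", "9046444", "91", "92714", "94", "95206890", "9684"
Leaf count: 12

12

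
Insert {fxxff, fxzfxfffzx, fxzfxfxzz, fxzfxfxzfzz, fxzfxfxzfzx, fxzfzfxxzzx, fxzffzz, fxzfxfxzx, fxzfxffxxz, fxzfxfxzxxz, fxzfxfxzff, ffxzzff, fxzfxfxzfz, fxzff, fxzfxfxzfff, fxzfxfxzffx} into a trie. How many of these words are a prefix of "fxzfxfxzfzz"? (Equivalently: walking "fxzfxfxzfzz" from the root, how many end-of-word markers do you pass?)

2

Check each prefix of "fxzfxfxzfzz" against the stored set — each match is an end-marker on the path.
Prefixes of the query that are stored words: "fxzfxfxzfz", "fxzfxfxzfzz"
Count: 2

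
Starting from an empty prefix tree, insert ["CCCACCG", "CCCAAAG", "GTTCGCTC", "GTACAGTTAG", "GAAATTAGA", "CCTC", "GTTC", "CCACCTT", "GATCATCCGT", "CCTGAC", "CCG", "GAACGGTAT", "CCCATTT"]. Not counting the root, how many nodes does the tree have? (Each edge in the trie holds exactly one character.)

Count nodes per top-level branch (shared prefixes stored once):
  'C'-branch (CCACCTT, CCCAAAG, CCCACCG, CCCATTT, CCG, CCTC, CCTGAC): 24 nodes
  'G'-branch (GAAATTAGA, GAACGGTAT, GATCATCCGT, GTACAGTTAG, GTTC, GTTCGCTC): 38 nodes
Sum: 62

62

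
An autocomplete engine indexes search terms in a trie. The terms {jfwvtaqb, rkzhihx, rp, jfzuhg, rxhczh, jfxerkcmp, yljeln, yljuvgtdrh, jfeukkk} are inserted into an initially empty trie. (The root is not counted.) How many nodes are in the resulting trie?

50

Insert word by word; a character creates a node only if that edge doesn't already exist:
  "jfwvtaqb" → 8 new (j, f, w, v, t, a, q, b)
  "rkzhihx" → 7 new (r, k, z, h, i, h, x)
  "rp" → prefix "r" already present; 1 new (p)
  "jfzuhg" → prefix "jf" already present; 4 new (z, u, h, g)
  "rxhczh" → prefix "r" already present; 5 new (x, h, c, z, h)
  "jfxerkcmp" → prefix "jf" already present; 7 new (x, e, r, k, c, m, p)
  "yljeln" → 6 new (y, l, j, e, l, n)
  "yljuvgtdrh" → prefix "ylj" already present; 7 new (u, v, g, t, d, r, h)
  "jfeukkk" → prefix "jf" already present; 5 new (e, u, k, k, k)
Total nodes = 8 + 7 + 1 + 4 + 5 + 7 + 6 + 7 + 5 = 50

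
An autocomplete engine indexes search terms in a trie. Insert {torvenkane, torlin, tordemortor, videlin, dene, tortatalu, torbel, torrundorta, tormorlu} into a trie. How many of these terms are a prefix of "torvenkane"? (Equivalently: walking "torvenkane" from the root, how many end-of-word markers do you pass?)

Check each prefix of "torvenkane" against the stored set — each match is an end-marker on the path.
Prefixes of the query that are stored words: "torvenkane"
Count: 1

1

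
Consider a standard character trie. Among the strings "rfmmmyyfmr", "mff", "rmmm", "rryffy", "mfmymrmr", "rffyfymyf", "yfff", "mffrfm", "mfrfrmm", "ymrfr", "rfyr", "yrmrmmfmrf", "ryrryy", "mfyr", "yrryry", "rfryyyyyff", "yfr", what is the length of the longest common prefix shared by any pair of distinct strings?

Equivalently: take the maximum, over all pairs, of their longest common prefix length.
"mff" and "mffrfm" agree on "mff" (3 characters) before diverging; nothing deeper is shared.
Longest shared-prefix length: 3

3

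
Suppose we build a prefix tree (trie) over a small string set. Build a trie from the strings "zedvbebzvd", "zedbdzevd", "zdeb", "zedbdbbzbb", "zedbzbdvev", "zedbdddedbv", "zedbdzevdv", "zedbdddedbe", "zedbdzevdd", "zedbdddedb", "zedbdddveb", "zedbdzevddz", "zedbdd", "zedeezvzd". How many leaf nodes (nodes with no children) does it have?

A leaf is a node with no children — equivalently, the end of a word that is not a proper prefix of any other stored word.
Those words: "zdeb", "zedbdbbzbb", "zedbdddedbe", "zedbdddedbv", "zedbdddveb", "zedbdzevddz", "zedbdzevdv", "zedbzbdvev", "zedeezvzd", "zedvbebzvd"
Leaf count: 10

10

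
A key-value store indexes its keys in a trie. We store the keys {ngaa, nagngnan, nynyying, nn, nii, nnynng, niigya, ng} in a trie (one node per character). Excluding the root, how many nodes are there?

Count nodes per top-level branch (shared prefixes stored once):
  'n'-branch (nagngnan, ng, ngaa, nii, niigya, nn, nnynng, nynyying): 28 nodes
Sum: 28

28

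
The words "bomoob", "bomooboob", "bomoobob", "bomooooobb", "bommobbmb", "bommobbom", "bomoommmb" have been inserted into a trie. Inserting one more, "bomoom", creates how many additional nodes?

0

"bomoom" is already a full path in the trie; only an end-marker is added.
No new nodes are needed: 0.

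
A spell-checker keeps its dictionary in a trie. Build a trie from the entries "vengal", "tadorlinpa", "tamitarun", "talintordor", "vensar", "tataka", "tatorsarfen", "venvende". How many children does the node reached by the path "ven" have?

Walk "ven" from the root, arriving at one node.
Characters that immediately follow "ven" among the stored strings: {g, s, v}.
That node has 3 child edges.

3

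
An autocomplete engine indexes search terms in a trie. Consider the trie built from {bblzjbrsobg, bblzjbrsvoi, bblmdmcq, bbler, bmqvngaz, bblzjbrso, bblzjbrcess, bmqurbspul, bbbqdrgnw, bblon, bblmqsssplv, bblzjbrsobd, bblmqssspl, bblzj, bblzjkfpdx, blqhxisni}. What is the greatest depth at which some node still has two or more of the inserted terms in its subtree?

10

The deepest shared node is where two words last agree before diverging.
e.g. "bblmqssspl" and "bblmqsssplv" share the prefix "bblmqssspl" of length 10; no pair shares a longer one.
Longest shared-prefix length: 10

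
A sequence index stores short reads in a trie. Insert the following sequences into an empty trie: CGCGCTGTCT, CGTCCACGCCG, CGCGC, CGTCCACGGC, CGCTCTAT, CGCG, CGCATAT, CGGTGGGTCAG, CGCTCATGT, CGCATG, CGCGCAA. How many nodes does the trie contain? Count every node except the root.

46

For each word, the new-node count is its length minus the longest prefix already in the trie:
  "CGCGCTGTCT" → 10 new (C, G, C, G, C, T, G, T, C, T)
  "CGTCCACGCCG" → prefix "CG" already present; 9 new (T, C, C, A, C, G, C, C, G)
  "CGCGC" → prefix "CGCGC" already present; 0 new (none)
  "CGTCCACGGC" → prefix "CGTCCACG" already present; 2 new (G, C)
  "CGCTCTAT" → prefix "CGC" already present; 5 new (T, C, T, A, T)
  "CGCG" → prefix "CGCG" already present; 0 new (none)
  "CGCATAT" → prefix "CGC" already present; 4 new (A, T, A, T)
  "CGGTGGGTCAG" → prefix "CG" already present; 9 new (G, T, G, G, G, T, C, A, G)
  "CGCTCATGT" → prefix "CGCTC" already present; 4 new (A, T, G, T)
  "CGCATG" → prefix "CGCAT" already present; 1 new (G)
  "CGCGCAA" → prefix "CGCGC" already present; 2 new (A, A)
Total nodes = 10 + 9 + 0 + 2 + 5 + 0 + 4 + 9 + 4 + 1 + 2 = 46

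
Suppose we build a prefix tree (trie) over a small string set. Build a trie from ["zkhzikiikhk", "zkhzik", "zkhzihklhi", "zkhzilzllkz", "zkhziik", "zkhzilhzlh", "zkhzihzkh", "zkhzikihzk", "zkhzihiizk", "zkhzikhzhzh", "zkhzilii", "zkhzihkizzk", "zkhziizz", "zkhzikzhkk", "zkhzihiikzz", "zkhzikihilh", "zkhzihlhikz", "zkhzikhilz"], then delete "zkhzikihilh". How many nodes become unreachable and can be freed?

3

Walk "zkhzikihilh" from the leaf back toward the root, removing each node that no remaining word uses.
The suffix "ilh" (3 nodes) is used only by "zkhzikihilh"; the node for "zkhzikih" still has the child "z", so pruning stops there.
Nodes removed: 3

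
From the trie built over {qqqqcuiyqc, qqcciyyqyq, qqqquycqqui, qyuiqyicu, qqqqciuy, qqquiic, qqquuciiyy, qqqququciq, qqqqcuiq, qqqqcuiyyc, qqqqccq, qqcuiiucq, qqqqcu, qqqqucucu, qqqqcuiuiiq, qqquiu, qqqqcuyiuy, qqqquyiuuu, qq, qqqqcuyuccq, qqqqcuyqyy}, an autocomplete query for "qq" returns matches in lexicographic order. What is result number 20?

DFS of the "qq" subtree visits, in order: "qq", "qqcciyyqyq", "qqcuiiucq", "qqqqccq", "qqqqciuy", "qqqqcu", "qqqqcuiq", "qqqqcuiuiiq", "qqqqcuiyqc", "qqqqcuiyyc", "qqqqcuyiuy", "qqqqcuyqyy", "qqqqcuyuccq", "qqqqucucu", "qqqququciq", "qqqquycqqui", "qqqquyiuuu", "qqquiic", "qqquiu", "qqquuciiyy"
The 20th is qqquuciiyy.

qqquuciiyy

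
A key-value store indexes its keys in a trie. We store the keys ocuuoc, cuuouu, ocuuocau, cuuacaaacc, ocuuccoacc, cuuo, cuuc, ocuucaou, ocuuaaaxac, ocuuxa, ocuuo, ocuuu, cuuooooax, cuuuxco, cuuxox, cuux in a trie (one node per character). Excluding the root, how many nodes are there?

Trace insertions, counting only characters that open a new branch:
  "ocuuoc" → 6 new (o, c, u, u, o, c)
  "cuuouu" → 6 new (c, u, u, o, u, u)
  "ocuuocau" → prefix "ocuuoc" already present; 2 new (a, u)
  "cuuacaaacc" → prefix "cuu" already present; 7 new (a, c, a, a, a, c, c)
  "ocuuccoacc" → prefix "ocuu" already present; 6 new (c, c, o, a, c, c)
  "cuuo" → prefix "cuuo" already present; 0 new (none)
  "cuuc" → prefix "cuu" already present; 1 new (c)
  "ocuucaou" → prefix "ocuuc" already present; 3 new (a, o, u)
  "ocuuaaaxac" → prefix "ocuu" already present; 6 new (a, a, a, x, a, c)
  "ocuuxa" → prefix "ocuu" already present; 2 new (x, a)
  "ocuuo" → prefix "ocuuo" already present; 0 new (none)
  "ocuuu" → prefix "ocuu" already present; 1 new (u)
  "cuuooooax" → prefix "cuuo" already present; 5 new (o, o, o, a, x)
  "cuuuxco" → prefix "cuu" already present; 4 new (u, x, c, o)
  "cuuxox" → prefix "cuu" already present; 3 new (x, o, x)
  "cuux" → prefix "cuux" already present; 0 new (none)
Total nodes = 6 + 6 + 2 + 7 + 6 + 0 + 1 + 3 + 6 + 2 + 0 + 1 + 5 + 4 + 3 + 0 = 52

52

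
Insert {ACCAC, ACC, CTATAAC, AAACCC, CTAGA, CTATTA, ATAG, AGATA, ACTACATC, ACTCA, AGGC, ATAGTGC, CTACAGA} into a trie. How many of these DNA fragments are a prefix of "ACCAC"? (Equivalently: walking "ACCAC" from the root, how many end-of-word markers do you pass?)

2

Walk "ACCAC" from the root; an end-of-word marker is hit whenever a stored word is a prefix of "ACCAC".
Prefixes of the query that are stored words: "ACC", "ACCAC"
Count: 2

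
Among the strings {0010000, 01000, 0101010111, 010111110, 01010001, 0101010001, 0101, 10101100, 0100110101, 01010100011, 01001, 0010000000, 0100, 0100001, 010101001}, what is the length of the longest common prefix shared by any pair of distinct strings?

10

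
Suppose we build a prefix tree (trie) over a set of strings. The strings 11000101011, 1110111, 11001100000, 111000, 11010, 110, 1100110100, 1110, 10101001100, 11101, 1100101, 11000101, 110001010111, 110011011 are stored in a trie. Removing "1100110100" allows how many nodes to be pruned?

2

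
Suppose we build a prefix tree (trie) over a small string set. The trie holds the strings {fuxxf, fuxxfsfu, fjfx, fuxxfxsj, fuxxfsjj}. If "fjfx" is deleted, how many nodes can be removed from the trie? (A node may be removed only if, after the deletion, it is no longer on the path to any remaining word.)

3

A node on "fjfx"'s path can go only if nothing else ends at it or branches off below it.
The suffix "jfx" (3 nodes) is used only by "fjfx"; the node for "f" still has the child "u", so pruning stops there.
Nodes removed: 3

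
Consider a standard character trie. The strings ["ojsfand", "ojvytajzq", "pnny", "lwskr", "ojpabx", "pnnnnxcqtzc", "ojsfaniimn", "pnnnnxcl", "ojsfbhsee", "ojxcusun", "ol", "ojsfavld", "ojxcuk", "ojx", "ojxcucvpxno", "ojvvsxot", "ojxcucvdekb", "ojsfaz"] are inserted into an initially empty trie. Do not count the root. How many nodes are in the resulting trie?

Insert word by word; a character creates a node only if that edge doesn't already exist:
  "ojsfand" → 7 new (o, j, s, f, a, n, d)
  "ojvytajzq" → prefix "oj" already present; 7 new (v, y, t, a, j, z, q)
  "pnny" → 4 new (p, n, n, y)
  "lwskr" → 5 new (l, w, s, k, r)
  "ojpabx" → prefix "oj" already present; 4 new (p, a, b, x)
  "pnnnnxcqtzc" → prefix "pnn" already present; 8 new (n, n, x, c, q, t, z, c)
  "ojsfaniimn" → prefix "ojsfan" already present; 4 new (i, i, m, n)
  "pnnnnxcl" → prefix "pnnnnxc" already present; 1 new (l)
  "ojsfbhsee" → prefix "ojsf" already present; 5 new (b, h, s, e, e)
  "ojxcusun" → prefix "oj" already present; 6 new (x, c, u, s, u, n)
  "ol" → prefix "o" already present; 1 new (l)
  "ojsfavld" → prefix "ojsfa" already present; 3 new (v, l, d)
  "ojxcuk" → prefix "ojxcu" already present; 1 new (k)
  "ojx" → prefix "ojx" already present; 0 new (none)
  "ojxcucvpxno" → prefix "ojxcu" already present; 6 new (c, v, p, x, n, o)
  "ojvvsxot" → prefix "ojv" already present; 5 new (v, s, x, o, t)
  "ojxcucvdekb" → prefix "ojxcucv" already present; 4 new (d, e, k, b)
  "ojsfaz" → prefix "ojsfa" already present; 1 new (z)
Total nodes = 7 + 7 + 4 + 5 + 4 + 8 + 4 + 1 + 5 + 6 + 1 + 3 + 1 + 0 + 6 + 5 + 4 + 1 = 72

72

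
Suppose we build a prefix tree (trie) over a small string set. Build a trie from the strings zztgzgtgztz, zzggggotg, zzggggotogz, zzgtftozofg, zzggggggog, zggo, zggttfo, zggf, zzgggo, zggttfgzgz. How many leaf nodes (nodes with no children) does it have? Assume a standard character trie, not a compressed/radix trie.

10

A leaf is a node with no children — equivalently, the end of a word that is not a proper prefix of any other stored word.
Those words: "zggf", "zggo", "zggttfgzgz", "zggttfo", "zzggggggog", "zzggggotg", "zzggggotogz", "zzgggo", "zzgtftozofg", "zztgzgtgztz"
Leaf count: 10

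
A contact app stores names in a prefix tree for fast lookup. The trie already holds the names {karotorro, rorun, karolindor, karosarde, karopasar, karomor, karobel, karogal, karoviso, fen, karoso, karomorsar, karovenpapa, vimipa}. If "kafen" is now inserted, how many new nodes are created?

3

Walking "kafen" from the root, the first 2 characters ("ka") follow existing edges; "f" is the first miss.
Each of the 3 remaining characters creates one node.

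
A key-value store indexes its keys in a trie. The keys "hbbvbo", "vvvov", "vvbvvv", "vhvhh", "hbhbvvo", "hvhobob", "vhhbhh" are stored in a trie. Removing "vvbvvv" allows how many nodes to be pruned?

4

Walk "vvbvvv" from the leaf back toward the root, removing each node that no remaining word uses.
The suffix "bvvv" (4 nodes) is used only by "vvbvvv"; the node for "vv" still has the child "v", so pruning stops there.
Nodes removed: 4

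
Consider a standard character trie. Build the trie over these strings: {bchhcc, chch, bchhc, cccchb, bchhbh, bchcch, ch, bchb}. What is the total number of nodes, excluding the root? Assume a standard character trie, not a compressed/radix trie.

Count nodes per top-level branch (shared prefixes stored once):
  'b'-branch (bchb, bchcch, bchhbh, bchhc, bchhcc): 12 nodes
  'c'-branch (cccchb, ch, chch): 9 nodes
Sum: 21

21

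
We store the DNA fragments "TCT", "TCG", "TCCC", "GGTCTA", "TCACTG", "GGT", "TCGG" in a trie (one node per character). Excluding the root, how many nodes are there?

17

Trace insertions, counting only characters that open a new branch:
  "TCT" → 3 new (T, C, T)
  "TCG" → prefix "TC" already present; 1 new (G)
  "TCCC" → prefix "TC" already present; 2 new (C, C)
  "GGTCTA" → 6 new (G, G, T, C, T, A)
  "TCACTG" → prefix "TC" already present; 4 new (A, C, T, G)
  "GGT" → prefix "GGT" already present; 0 new (none)
  "TCGG" → prefix "TCG" already present; 1 new (G)
Total nodes = 3 + 1 + 2 + 6 + 4 + 0 + 1 = 17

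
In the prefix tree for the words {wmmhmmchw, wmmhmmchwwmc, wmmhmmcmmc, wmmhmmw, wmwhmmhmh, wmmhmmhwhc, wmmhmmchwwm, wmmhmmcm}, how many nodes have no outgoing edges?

A leaf is a node with no children — equivalently, the end of a word that is not a proper prefix of any other stored word.
Those words: "wmmhmmchwwmc", "wmmhmmcmmc", "wmmhmmhwhc", "wmmhmmw", "wmwhmmhmh"
Leaf count: 5

5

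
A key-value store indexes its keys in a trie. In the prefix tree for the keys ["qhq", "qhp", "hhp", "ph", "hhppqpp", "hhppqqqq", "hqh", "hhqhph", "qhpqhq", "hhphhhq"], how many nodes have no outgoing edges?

Leaves are exactly the stored words that no other stored word extends.
Those words: "hhphhhq", "hhppqpp", "hhppqqqq", "hhqhph", "hqh", "ph", "qhpqhq", "qhq"
Leaf count: 8

8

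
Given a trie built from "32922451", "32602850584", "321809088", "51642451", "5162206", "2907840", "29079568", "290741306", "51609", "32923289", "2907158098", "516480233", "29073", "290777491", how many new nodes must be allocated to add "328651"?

4

Walking "328651" from the root, the first 2 characters ("32") follow existing edges; "8" is the first miss.
New nodes needed: |"328651"| − 2 = 6 − 2 = 4.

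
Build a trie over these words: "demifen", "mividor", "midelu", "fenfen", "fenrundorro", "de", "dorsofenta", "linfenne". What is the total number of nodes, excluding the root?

49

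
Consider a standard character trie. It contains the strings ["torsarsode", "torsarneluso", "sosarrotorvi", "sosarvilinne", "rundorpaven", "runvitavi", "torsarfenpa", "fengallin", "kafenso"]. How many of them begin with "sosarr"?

Filter for entries beginning with "sosarr":
Words under "sosarr": sosarrotorvi
Count: 1

1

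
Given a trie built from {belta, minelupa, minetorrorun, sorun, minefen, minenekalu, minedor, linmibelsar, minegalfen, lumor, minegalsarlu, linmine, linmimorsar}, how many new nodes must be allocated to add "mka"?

"m" is already a path in the trie; the remaining "ka" must be added.
New nodes needed: |"mka"| − 1 = 3 − 1 = 2.

2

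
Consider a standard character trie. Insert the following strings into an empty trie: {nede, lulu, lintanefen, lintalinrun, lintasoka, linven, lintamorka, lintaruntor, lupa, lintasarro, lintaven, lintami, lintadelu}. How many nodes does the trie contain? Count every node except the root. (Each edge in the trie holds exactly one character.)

Count nodes per top-level branch (shared prefixes stored once):
  'l'-branch (lintadelu, lintalinrun, lintami, lintamorka, lintanefen, lintaruntor, lintasarro, lintasoka, lintaven, linven, lulu, lupa): 51 nodes
  'n'-branch (nede): 4 nodes
Sum: 55

55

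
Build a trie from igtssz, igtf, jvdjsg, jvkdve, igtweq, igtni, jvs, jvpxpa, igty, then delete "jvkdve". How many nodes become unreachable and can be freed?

4

A node on "jvkdve"'s path can go only if nothing else ends at it or branches off below it.
The suffix "kdve" (4 nodes) is used only by "jvkdve"; the node for "jv" still has the child "d", so pruning stops there.
Nodes removed: 4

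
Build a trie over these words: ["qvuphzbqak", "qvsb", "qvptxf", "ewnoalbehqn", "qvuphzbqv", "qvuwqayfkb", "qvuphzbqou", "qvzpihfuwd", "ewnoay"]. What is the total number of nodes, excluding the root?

46

Count nodes per top-level branch (shared prefixes stored once):
  'e'-branch (ewnoalbehqn, ewnoay): 12 nodes
  'q'-branch (qvptxf, qvsb, qvuphzbqak, qvuphzbqou, qvuphzbqv, qvuwqayfkb, qvzpihfuwd): 34 nodes
Sum: 46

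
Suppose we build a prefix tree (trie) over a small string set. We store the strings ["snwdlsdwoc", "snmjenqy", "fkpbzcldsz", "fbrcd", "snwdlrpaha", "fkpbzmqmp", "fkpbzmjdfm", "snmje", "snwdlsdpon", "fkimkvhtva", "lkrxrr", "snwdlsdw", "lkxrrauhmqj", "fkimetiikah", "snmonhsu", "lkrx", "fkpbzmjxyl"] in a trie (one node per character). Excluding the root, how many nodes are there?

Trace insertions, counting only characters that open a new branch:
  "snwdlsdwoc" → 10 new (s, n, w, d, l, s, d, w, o, c)
  "snmjenqy" → prefix "sn" already present; 6 new (m, j, e, n, q, y)
  "fkpbzcldsz" → 10 new (f, k, p, b, z, c, l, d, s, z)
  "fbrcd" → prefix "f" already present; 4 new (b, r, c, d)
  "snwdlrpaha" → prefix "snwdl" already present; 5 new (r, p, a, h, a)
  "fkpbzmqmp" → prefix "fkpbz" already present; 4 new (m, q, m, p)
  "fkpbzmjdfm" → prefix "fkpbzm" already present; 4 new (j, d, f, m)
  "snmje" → prefix "snmje" already present; 0 new (none)
  "snwdlsdpon" → prefix "snwdlsd" already present; 3 new (p, o, n)
  "fkimkvhtva" → prefix "fk" already present; 8 new (i, m, k, v, h, t, v, a)
  "lkrxrr" → 6 new (l, k, r, x, r, r)
  "snwdlsdw" → prefix "snwdlsdw" already present; 0 new (none)
  "lkxrrauhmqj" → prefix "lk" already present; 9 new (x, r, r, a, u, h, m, q, j)
  "fkimetiikah" → prefix "fkim" already present; 7 new (e, t, i, i, k, a, h)
  "snmonhsu" → prefix "snm" already present; 5 new (o, n, h, s, u)
  "lkrx" → prefix "lkrx" already present; 0 new (none)
  "fkpbzmjxyl" → prefix "fkpbzmj" already present; 3 new (x, y, l)
Total nodes = 10 + 6 + 10 + 4 + 5 + 4 + 4 + 0 + 3 + 8 + 6 + 0 + 9 + 7 + 5 + 0 + 3 = 84

84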